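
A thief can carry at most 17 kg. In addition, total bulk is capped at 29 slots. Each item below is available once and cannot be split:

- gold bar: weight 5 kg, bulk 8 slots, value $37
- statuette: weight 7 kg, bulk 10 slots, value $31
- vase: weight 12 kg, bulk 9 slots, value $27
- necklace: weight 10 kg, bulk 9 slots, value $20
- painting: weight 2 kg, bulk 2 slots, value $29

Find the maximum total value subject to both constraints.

Feasible sets respecting both limits:
- gold bar+statuette+painting: weight 14, bulk 20, value 97
- gold bar+necklace+painting: weight 17, bulk 19, value 86
- gold bar+statuette: weight 12, bulk 18, value 68
Best: $97.

$97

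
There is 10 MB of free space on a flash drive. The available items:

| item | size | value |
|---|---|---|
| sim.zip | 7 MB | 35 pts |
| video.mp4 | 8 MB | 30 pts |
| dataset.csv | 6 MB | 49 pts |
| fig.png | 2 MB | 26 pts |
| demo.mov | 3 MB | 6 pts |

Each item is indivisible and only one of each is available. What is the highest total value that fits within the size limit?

75 pts

Check high-value combinations within 10 MB:
- dataset.csv+fig.png: size 6+2=8, value 49+26=75
- sim.zip+fig.png: size 7+2=9, value 35+26=61
- video.mp4+fig.png: size 8+2=10, value 30+26=56
- dataset.csv+demo.mov: size 6+3=9, value 49+6=55
Best: 75 pts.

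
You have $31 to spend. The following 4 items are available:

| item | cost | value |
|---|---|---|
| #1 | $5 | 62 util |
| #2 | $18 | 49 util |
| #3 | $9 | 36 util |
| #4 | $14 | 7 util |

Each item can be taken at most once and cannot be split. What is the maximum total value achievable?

111 util

Check high-value combinations within $31:
- #1+#2: cost 5+18=23, value 62+49=111
- #1+#3+#4: cost 5+9+14=28, value 62+36+7=105
- #1+#3: cost 5+9=14, value 62+36=98
Best: 111 util.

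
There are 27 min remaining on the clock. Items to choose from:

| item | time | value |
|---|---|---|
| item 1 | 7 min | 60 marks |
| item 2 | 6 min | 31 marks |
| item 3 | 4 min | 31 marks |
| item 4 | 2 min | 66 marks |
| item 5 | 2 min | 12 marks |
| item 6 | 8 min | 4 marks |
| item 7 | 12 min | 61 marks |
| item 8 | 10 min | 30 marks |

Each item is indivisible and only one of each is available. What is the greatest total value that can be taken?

230 marks

Check high-value combinations within 27 min:
- item 1+item 3+item 4+item 5+item 7: time 7+4+2+2+12=27, value 60+31+66+12+61=230
- item 1+item 3+item 4+item 7: time 7+4+2+12=25, value 60+31+66+61=218
- item 1+item 2+item 4+item 7: time 7+6+2+12=27, value 60+31+66+61=218
Best: 230 marks.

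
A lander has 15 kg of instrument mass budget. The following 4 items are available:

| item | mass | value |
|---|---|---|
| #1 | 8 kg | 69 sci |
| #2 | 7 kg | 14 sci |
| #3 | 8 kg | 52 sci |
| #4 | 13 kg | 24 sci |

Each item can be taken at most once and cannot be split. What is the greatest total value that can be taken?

Check high-value combinations within 15 kg:
- #1+#2: mass 8+7=15, value 69+14=83
- #1: mass 8, value 69
- #2+#3: mass 7+8=15, value 14+52=66
- #3: mass 8, value 52
- #4: mass 13, value 24
Best: 83 sci.

83 sci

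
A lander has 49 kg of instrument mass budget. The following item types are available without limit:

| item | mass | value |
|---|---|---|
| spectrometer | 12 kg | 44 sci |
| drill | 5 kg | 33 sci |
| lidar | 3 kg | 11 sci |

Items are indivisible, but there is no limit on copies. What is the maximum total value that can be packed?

Best value-per-unit is drill at 33/5; filling with it alone gives 9×33 = 297.
Optimal mix: 9×drill + 1×lidar → mass 48, value 308.

308 sci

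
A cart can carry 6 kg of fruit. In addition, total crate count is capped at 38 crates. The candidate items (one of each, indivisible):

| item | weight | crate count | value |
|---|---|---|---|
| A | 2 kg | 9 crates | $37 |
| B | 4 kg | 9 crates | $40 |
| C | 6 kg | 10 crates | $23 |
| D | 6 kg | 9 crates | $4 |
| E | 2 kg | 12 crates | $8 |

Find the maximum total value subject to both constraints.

Feasible sets respecting both limits:
- A+B: weight 6, crate count 18, value 77
- B+E: weight 6, crate count 21, value 48
- A+E: weight 4, crate count 21, value 45
Best: $77.

$77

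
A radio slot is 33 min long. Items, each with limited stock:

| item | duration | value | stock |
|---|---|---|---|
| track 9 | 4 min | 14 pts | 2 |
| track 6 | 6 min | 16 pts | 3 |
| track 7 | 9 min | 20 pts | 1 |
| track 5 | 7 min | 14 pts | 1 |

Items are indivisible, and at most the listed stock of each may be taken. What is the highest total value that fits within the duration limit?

90 pts

Best selections within duration 33 and stock limits:
- 2×track 9 + 3×track 6 + 1×track 5: duration 33, value 90
- 1×track 9 + 3×track 6 + 1×track 7: duration 31, value 82
- 2×track 9 + 2×track 6 + 1×track 7: duration 29, value 80
- 1×track 9 + 2×track 6 + 1×track 7 + 1×track 5: duration 32, value 80
Best: 90 pts.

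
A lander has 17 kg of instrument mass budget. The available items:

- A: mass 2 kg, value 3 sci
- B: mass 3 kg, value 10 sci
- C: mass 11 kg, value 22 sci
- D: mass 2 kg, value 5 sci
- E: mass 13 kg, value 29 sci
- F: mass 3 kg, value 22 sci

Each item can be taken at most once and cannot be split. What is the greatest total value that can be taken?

Check high-value combinations within 17 kg:
- B+C+F: mass 3+11+3=17, value 10+22+22=54
- E+F: mass 13+3=16, value 29+22=51
- C+D+F: mass 11+2+3=16, value 22+5+22=49
Best: 54 sci.

54 sci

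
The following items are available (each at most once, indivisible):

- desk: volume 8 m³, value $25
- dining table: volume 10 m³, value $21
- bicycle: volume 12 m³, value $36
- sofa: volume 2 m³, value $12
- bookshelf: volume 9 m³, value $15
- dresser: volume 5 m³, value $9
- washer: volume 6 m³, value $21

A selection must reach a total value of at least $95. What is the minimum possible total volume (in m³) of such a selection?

Subsets with value ≥ 95, sorted by total volume:
- desk+bicycle+sofa+dresser+washer: volume 33, value 103
- dining table+bicycle+sofa+dresser+washer: volume 35, value 99
- desk+bicycle+bookshelf+washer: volume 35, value 97
- desk+dining table+bicycle+washer: volume 36, value 103
Minimum volume: 33 m³.

33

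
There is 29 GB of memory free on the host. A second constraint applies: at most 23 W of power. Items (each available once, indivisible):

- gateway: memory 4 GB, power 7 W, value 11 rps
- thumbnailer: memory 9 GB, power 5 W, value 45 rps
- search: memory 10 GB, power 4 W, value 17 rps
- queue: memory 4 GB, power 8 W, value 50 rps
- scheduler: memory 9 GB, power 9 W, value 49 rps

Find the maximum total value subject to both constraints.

144 rps

Feasible sets respecting both limits:
- thumbnailer+queue+scheduler: memory 22, power 22, value 144
- search+queue+scheduler: memory 23, power 21, value 116
- thumbnailer+search+queue: memory 23, power 17, value 112
Best: 144 rps.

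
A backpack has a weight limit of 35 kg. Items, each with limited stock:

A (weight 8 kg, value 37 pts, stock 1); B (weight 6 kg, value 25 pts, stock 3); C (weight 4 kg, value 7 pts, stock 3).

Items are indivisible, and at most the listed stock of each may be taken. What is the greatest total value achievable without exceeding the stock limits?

126 pts

Top feasible selections:
- 1×A + 3×B + 2×C: weight 34, value 126
- 1×A + 3×B + 1×C: weight 30, value 119
- 1×A + 3×B: weight 26, value 112
Best: 126 pts.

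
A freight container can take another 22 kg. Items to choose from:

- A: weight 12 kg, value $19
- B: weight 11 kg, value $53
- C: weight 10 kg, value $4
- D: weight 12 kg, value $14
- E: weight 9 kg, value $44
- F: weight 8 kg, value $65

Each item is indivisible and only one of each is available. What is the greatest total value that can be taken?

Check high-value combinations within 22 kg:
- B+F: weight 11+8=19, value 53+65=118
- E+F: weight 9+8=17, value 44+65=109
- B+E: weight 11+9=20, value 53+44=97
- A+F: weight 12+8=20, value 19+65=84
- D+F: weight 12+8=20, value 14+65=79
Best: $118.

$118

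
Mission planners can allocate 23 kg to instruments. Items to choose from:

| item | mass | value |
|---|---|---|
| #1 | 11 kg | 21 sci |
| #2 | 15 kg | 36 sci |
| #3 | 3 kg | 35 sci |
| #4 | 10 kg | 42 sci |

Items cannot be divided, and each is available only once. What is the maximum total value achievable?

This is a 0/1 knapsack; check combinations near the capacity.
- #3+#4: mass 3+10=13, value 35+42=77
- #2+#3: mass 15+3=18, value 36+35=71
- #1+#4: mass 11+10=21, value 21+42=63
- #1+#3: mass 11+3=14, value 21+35=56
Best: 77 sci.

77 sci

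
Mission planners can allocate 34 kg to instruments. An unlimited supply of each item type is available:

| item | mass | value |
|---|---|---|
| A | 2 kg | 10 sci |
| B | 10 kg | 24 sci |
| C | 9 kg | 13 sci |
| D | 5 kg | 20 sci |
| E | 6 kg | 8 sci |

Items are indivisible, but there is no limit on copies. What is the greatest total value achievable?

Best value-per-unit is A at 10/2, and filling with it alone uses mass 17×2=34. No mix of the others beats 17×10 = 170.

170 sci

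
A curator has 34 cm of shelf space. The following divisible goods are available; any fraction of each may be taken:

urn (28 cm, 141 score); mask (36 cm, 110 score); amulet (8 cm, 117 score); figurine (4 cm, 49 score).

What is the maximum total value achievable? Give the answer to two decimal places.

Take in order of value per unit:
- amulet (117/8 per unit): all 8 → value 117, running total 117.00
- figurine (49/4 per unit): all 4 → value 49, running total 166.00
- urn (141/28 per unit): 22 of 28 → value 22×141/28 = 110.7857, running total 276.79
Total 276.79.

276.79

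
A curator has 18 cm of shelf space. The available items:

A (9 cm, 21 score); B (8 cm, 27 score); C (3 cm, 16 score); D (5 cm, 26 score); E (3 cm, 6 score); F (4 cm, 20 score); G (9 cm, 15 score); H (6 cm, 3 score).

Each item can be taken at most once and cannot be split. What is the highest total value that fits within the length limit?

Check high-value combinations within 18 cm:
- B+D+F: length 8+5+4=17, value 27+26+20=73
- B+C+D: length 8+3+5=16, value 27+16+26=69
- B+C+E+F: length 8+3+3+4=18, value 27+16+6+20=69
- C+D+E+F: length 3+5+3+4=15, value 16+26+6+20=68
Best: 73 score.

73 score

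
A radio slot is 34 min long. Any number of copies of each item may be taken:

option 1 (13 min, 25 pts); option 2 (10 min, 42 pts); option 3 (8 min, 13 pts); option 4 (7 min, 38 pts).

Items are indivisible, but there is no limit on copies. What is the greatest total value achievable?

Best value-per-unit is option 4 at 38/7; filling with it alone gives 4×38 = 152.
Optimal mix: 2×option 2 + 2×option 4 → duration 34, value 160.

160 pts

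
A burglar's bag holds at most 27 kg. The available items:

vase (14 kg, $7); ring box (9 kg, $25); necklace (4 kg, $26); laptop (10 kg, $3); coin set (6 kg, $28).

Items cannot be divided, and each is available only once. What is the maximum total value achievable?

Check high-value combinations within 27 kg:
- ring box+necklace+coin set: weight 9+4+6=19, value 25+26+28=79
- vase+necklace+coin set: weight 14+4+6=24, value 7+26+28=61
- vase+ring box+necklace: weight 14+9+4=27, value 7+25+26=58
- necklace+laptop+coin set: weight 4+10+6=20, value 26+3+28=57
Best: $79.

$79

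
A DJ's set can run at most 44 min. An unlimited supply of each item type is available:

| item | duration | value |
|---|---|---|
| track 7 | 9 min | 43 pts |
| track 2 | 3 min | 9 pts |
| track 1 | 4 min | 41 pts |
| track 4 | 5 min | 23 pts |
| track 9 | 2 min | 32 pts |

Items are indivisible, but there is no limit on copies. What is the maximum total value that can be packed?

Best value-per-unit is track 9 at 32/2, and filling with it alone uses duration 22×2=44. No mix of the others beats 22×32 = 704.

704 pts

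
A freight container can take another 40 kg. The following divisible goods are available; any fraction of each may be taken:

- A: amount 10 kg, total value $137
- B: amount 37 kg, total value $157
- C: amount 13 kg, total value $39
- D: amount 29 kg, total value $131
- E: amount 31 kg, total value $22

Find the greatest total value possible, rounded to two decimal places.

272.24

Take in order of value per unit:
- A (137/10 per unit): all 10 → value 137, running total 137.00
- D (131/29 per unit): all 29 → value 131, running total 268.00
- B (157/37 per unit): 1 of 37 → value 1×157/37 = 4.2432, running total 272.24
Total 272.24.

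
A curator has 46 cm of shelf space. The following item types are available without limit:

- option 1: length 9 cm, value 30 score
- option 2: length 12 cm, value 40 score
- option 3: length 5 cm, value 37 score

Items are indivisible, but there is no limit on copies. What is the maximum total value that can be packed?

333 score

Best value-per-unit is option 3 at 37/5, and filling with it alone uses length 9×5=45. No mix of the others beats 9×37 = 333.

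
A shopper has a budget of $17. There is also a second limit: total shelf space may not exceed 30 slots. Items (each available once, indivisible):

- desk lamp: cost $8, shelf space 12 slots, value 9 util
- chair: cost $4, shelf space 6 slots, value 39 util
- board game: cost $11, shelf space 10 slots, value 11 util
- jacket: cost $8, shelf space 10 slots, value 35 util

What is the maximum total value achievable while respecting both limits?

74 util

Feasible sets respecting both limits:
- chair+jacket: cost 12, shelf space 16, value 74
- chair+board game: cost 15, shelf space 16, value 50
- desk lamp+chair: cost 12, shelf space 18, value 48
- desk lamp+jacket: cost 16, shelf space 22, value 44
Best: 74 util.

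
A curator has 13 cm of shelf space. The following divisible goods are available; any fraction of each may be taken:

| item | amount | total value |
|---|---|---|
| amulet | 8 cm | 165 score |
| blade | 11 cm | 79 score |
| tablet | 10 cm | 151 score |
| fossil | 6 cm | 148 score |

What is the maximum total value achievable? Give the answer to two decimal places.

292.38

Take in order of value per unit:
- fossil (148/6 per unit): all 6 → value 148, running total 148.00
- amulet (165/8 per unit): 7 of 8 → value 7×165/8 = 144.3750, running total 292.38
Total 292.38.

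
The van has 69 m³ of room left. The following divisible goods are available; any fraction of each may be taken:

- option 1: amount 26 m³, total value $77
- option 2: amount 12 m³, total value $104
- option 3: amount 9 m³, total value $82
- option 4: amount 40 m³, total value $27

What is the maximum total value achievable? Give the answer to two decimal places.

277.85

Take in order of value per unit:
- option 3 (82/9 per unit): all 9 → value 82, running total 82.00
- option 2 (104/12 per unit): all 12 → value 104, running total 186.00
- option 1 (77/26 per unit): all 26 → value 77, running total 263.00
- option 4 (27/40 per unit): 22 of 40 → value 22×27/40 = 14.8500, running total 277.85
Total 277.85.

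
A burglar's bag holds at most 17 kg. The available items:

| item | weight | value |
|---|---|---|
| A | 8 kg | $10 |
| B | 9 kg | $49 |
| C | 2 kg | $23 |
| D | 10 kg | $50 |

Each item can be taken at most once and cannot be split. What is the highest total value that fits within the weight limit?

$73

Check high-value combinations within 17 kg:
- C+D: weight 2+10=12, value 23+50=73
- B+C: weight 9+2=11, value 49+23=72
- A+B: weight 8+9=17, value 10+49=59
- D: weight 10, value 50
Best: $73.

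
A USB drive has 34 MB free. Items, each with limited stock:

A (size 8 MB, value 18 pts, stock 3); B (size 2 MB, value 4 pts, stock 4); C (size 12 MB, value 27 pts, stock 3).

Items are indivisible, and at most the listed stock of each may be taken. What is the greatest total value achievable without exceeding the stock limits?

76 pts

Top feasible selections:
- 1×A + 1×B + 2×C: size 34, value 76
- 2×A + 3×B + 1×C: size 34, value 75
Best: 76 pts.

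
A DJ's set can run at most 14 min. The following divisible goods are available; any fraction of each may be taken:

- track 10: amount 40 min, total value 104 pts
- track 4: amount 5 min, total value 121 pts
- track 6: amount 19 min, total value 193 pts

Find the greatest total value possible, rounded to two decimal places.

212.42

Take in order of value per unit:
- track 4 (121/5 per unit): all 5 → value 121, running total 121.00
- track 6 (193/19 per unit): 9 of 19 → value 9×193/19 = 91.4211, running total 212.42
Total 212.42.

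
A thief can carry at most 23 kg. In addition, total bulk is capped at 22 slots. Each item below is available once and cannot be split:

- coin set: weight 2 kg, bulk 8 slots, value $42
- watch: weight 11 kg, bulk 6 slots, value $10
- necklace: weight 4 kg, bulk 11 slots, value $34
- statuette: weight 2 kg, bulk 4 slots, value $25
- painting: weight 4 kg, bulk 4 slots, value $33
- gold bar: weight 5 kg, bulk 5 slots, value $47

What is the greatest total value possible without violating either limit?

$147

Feasible sets respecting both limits:
- coin set+statuette+painting+gold bar: weight 13, bulk 21, value 147
- coin set+painting+gold bar: weight 11, bulk 17, value 122
- watch+statuette+painting+gold bar: weight 22, bulk 19, value 115
- coin set+statuette+gold bar: weight 9, bulk 17, value 114
Best: $147.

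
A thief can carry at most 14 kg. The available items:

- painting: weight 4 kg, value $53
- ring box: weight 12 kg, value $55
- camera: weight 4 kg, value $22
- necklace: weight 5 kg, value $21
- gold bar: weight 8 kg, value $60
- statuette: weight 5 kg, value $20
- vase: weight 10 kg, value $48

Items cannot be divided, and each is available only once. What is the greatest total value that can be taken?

$113

Check high-value combinations within 14 kg:
- painting+gold bar: weight 4+8=12, value 53+60=113
- painting+vase: weight 4+10=14, value 53+48=101
- painting+camera+necklace: weight 4+4+5=13, value 53+22+21=96
Best: $113.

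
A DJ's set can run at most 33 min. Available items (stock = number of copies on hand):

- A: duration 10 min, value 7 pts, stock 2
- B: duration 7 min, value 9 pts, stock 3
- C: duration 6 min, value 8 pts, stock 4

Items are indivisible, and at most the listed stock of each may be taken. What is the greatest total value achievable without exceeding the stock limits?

43 pts

Top feasible selections:
- 3×B + 2×C: duration 33, value 43
- 2×B + 3×C: duration 32, value 42
- 1×B + 4×C: duration 31, value 41
- 3×B + 1×C: duration 27, value 35
Best: 43 pts.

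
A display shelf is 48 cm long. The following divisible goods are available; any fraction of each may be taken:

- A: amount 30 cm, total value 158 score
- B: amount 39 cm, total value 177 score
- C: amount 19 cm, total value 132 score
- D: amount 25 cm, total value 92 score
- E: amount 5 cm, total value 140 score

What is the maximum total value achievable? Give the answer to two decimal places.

398.40

Take in order of value per unit:
- E (140/5 per unit): all 5 → value 140, running total 140.00
- C (132/19 per unit): all 19 → value 132, running total 272.00
- A (158/30 per unit): 24 of 30 → value 24×158/30 = 126.4000, running total 398.40
Total 398.40.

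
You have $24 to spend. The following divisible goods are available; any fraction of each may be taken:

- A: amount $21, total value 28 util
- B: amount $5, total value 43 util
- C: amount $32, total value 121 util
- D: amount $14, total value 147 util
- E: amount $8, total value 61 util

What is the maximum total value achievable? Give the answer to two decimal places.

Take in order of value per unit:
- D (147/14 per unit): all 14 → value 147, running total 147.00
- B (43/5 per unit): all 5 → value 43, running total 190.00
- E (61/8 per unit): 5 of 8 → value 5×61/8 = 38.1250, running total 228.13
Total 228.13.

228.13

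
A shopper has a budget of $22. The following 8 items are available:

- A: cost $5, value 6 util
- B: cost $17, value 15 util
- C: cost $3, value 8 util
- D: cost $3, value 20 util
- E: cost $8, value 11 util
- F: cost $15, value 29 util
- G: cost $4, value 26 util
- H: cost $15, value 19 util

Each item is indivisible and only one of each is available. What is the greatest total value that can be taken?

Check high-value combinations within $22:
- D+F+G: cost 3+15+4=22, value 20+29+26=75
- C+D+E+G: cost 3+3+8+4=18, value 8+20+11+26=65
- D+G+H: cost 3+4+15=22, value 20+26+19=65
- A+D+E+G: cost 5+3+8+4=20, value 6+20+11+26=63
- C+F+G: cost 3+15+4=22, value 8+29+26=63
Best: 75 util.

75 util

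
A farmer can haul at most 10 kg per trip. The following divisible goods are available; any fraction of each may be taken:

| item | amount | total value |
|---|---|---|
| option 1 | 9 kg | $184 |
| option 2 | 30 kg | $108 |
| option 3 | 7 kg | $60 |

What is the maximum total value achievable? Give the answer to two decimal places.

Take in order of value per unit:
- option 1 (184/9 per unit): all 9 → value 184, running total 184.00
- option 3 (60/7 per unit): 1 of 7 → value 1×60/7 = 8.5714, running total 192.57
Total 192.57.

192.57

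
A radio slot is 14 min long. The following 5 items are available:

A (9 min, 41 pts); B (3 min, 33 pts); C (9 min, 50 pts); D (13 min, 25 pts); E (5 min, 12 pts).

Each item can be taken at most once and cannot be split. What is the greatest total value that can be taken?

Check high-value combinations within 14 min:
- B+C: duration 3+9=12, value 33+50=83
- A+B: duration 9+3=12, value 41+33=74
- C+E: duration 9+5=14, value 50+12=62
Best: 83 pts.

83 pts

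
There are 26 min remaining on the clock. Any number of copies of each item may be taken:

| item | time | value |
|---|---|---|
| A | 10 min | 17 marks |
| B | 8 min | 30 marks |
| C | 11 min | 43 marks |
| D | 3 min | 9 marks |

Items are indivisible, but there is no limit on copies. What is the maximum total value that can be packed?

Best value-per-unit is C at 43/11; filling with it alone gives 2×43 = 86.
Optimal mix: 2×C + 1×D → time 25, value 95.

95 marks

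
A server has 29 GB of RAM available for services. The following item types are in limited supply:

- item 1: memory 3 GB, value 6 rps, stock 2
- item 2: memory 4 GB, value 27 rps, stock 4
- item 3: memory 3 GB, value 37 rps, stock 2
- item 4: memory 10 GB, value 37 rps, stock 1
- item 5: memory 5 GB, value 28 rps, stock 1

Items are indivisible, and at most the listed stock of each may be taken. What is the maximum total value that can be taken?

210 rps

Best selections within memory 29 and stock limits:
- 4×item 2 + 2×item 3 + 1×item 5: memory 27, value 210
- 2×item 1 + 3×item 2 + 2×item 3 + 1×item 5: memory 29, value 195
Best: 210 rps.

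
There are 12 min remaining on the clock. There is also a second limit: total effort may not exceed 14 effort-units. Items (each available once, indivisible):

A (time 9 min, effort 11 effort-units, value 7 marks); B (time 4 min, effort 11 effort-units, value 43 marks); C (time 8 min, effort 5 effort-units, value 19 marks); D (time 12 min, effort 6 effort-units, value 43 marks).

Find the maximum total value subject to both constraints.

43 marks

Feasible sets respecting both limits:
- B: time 4, effort 11, value 43
- D: time 12, effort 6, value 43
- C: time 8, effort 5, value 19
- A: time 9, effort 11, value 7
Best: 43 marks.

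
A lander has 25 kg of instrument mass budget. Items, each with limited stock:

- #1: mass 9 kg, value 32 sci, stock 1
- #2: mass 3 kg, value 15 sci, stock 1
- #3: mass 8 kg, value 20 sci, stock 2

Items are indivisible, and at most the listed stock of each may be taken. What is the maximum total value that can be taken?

72 sci

Best selections within mass 25 and stock limits:
- 1×#1 + 2×#3: mass 25, value 72
- 1×#1 + 1×#2 + 1×#3: mass 20, value 67
Best: 72 sci.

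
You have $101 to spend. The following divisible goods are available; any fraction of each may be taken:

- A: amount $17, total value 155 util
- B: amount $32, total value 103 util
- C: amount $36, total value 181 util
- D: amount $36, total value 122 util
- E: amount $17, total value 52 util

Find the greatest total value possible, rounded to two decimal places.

Take in order of value per unit:
- A (155/17 per unit): all 17 → value 155, running total 155.00
- C (181/36 per unit): all 36 → value 181, running total 336.00
- D (122/36 per unit): all 36 → value 122, running total 458.00
- B (103/32 per unit): 12 of 32 → value 12×103/32 = 38.6250, running total 496.63
Total 496.63.

496.63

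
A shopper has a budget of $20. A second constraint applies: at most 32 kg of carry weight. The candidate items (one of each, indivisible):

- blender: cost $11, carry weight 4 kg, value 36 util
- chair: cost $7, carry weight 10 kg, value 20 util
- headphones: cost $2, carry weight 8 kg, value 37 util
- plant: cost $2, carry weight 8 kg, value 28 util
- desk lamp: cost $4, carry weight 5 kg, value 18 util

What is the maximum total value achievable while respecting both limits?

Feasible sets respecting both limits:
- blender+headphones+plant+desk lamp: cost 19, carry weight 25, value 119
- chair+headphones+plant+desk lamp: cost 15, carry weight 31, value 103
- blender+headphones+plant: cost 15, carry weight 20, value 101
Best: 119 util.

119 util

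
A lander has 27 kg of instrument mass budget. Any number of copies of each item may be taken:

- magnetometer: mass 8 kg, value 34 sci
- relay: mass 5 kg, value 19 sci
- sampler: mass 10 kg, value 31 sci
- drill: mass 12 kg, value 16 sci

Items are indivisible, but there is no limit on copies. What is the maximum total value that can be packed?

106 sci

Best value-per-unit is magnetometer at 34/8; filling with it alone gives 3×34 = 102.
Optimal mix: 2×magnetometer + 2×relay → mass 26, value 106.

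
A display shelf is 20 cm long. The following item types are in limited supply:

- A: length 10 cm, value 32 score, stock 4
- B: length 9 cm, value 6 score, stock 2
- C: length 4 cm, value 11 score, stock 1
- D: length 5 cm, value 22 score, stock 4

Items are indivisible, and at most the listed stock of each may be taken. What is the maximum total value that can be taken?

Best selections within length 20 and stock limits:
- 4×D: length 20, value 88
- 1×C + 3×D: length 19, value 77
- 1×A + 2×D: length 20, value 76
- 3×D: length 15, value 66
Best: 88 score.

88 score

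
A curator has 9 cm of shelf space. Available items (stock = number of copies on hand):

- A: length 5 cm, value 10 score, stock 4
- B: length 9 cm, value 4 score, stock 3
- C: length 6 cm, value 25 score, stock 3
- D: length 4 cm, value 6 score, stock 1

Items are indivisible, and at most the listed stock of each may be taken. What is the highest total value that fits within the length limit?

25 score

Best selections within length 9 and stock limits:
- 1×C: length 6, value 25
- 1×A + 1×D: length 9, value 16
- 1×A: length 5, value 10
- 1×D: length 4, value 6
Best: 25 score.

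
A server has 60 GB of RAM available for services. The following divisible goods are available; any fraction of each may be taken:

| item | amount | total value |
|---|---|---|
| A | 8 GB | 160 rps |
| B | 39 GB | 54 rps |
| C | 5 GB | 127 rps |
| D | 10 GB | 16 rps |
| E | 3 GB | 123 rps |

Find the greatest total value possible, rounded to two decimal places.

473.08

Take in order of value per unit:
- E (123/3 per unit): all 3 → value 123, running total 123.00
- C (127/5 per unit): all 5 → value 127, running total 250.00
- A (160/8 per unit): all 8 → value 160, running total 410.00
- D (16/10 per unit): all 10 → value 16, running total 426.00
- B (54/39 per unit): 34 of 39 → value 34×54/39 = 47.0769, running total 473.08
Total 473.08.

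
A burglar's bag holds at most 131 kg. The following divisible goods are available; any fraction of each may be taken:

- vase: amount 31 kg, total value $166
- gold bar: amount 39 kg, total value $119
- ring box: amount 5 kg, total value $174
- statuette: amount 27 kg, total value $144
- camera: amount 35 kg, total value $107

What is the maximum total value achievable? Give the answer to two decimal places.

Take in order of value per unit:
- ring box (174/5 per unit): all 5 → value 174, running total 174.00
- vase (166/31 per unit): all 31 → value 166, running total 340.00
- statuette (144/27 per unit): all 27 → value 144, running total 484.00
- camera (107/35 per unit): all 35 → value 107, running total 591.00
- gold bar (119/39 per unit): 33 of 39 → value 33×119/39 = 100.6923, running total 691.69
Total 691.69.

691.69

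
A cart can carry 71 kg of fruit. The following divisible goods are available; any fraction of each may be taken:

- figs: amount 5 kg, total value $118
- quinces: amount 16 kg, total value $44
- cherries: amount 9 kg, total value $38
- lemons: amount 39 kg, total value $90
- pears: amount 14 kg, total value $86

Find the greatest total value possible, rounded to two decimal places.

Take in order of value per unit:
- figs (118/5 per unit): all 5 → value 118, running total 118.00
- pears (86/14 per unit): all 14 → value 86, running total 204.00
- cherries (38/9 per unit): all 9 → value 38, running total 242.00
- quinces (44/16 per unit): all 16 → value 44, running total 286.00
- lemons (90/39 per unit): 27 of 39 → value 27×90/39 = 62.3077, running total 348.31
Total 348.31.

348.31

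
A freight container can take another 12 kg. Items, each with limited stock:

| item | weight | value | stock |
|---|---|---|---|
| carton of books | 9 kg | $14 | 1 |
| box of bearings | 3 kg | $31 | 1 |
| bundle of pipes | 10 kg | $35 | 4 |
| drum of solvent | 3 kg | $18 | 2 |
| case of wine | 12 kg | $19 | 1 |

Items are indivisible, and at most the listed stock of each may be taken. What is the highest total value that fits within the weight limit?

$67

Top feasible selections:
- 1×box of bearings + 2×drum of solvent: weight 9, value 67
- 1×box of bearings + 1×drum of solvent: weight 6, value 49
- 1×carton of books + 1×box of bearings: weight 12, value 45
- 2×drum of solvent: weight 6, value 36
Best: $67.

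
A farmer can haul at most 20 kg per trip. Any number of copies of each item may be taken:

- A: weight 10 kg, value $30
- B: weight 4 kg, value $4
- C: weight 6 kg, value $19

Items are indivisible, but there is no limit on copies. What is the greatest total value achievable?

Best value-per-unit is C at 19/6; filling with it alone gives 3×19 = 57.
Optimal mix: 2×A → weight 20, value 60.

$60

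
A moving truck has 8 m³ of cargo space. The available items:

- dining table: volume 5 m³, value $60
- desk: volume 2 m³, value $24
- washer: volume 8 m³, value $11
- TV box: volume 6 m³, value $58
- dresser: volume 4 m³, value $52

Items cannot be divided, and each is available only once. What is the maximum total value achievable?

$84

Check high-value combinations within 8 m³:
- dining table+desk: volume 5+2=7, value 60+24=84
- desk+TV box: volume 2+6=8, value 24+58=82
- desk+dresser: volume 2+4=6, value 24+52=76
- dining table: volume 5, value 60
- TV box: volume 6, value 58
Best: $84.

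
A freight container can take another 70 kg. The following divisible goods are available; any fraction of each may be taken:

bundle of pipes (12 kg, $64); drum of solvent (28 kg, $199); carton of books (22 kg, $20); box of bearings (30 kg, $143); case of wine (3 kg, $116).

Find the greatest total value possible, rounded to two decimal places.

Take in order of value per unit:
- case of wine (116/3 per unit): all 3 → value 116, running total 116.00
- drum of solvent (199/28 per unit): all 28 → value 199, running total 315.00
- bundle of pipes (64/12 per unit): all 12 → value 64, running total 379.00
- box of bearings (143/30 per unit): 27 of 30 → value 27×143/30 = 128.7000, running total 507.70
Total 507.70.

507.70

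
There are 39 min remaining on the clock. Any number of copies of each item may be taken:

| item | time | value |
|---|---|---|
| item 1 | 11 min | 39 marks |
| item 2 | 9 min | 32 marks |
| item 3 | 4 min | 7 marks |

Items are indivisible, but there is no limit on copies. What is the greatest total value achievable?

Best value-per-unit is item 2 at 32/9; filling with it alone gives 4×32 = 128.
Optimal mix: 1×item 1 + 3×item 2 → time 38, value 135.

135 marks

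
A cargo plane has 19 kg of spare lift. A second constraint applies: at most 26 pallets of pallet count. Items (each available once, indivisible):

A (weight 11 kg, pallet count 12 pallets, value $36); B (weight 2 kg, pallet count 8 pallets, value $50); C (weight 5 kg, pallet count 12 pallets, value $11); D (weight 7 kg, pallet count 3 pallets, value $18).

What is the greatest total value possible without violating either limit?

Feasible sets respecting both limits:
- A+B: weight 13, pallet count 20, value 86
- B+C+D: weight 14, pallet count 23, value 79
- B+D: weight 9, pallet count 11, value 68
- B+C: weight 7, pallet count 20, value 61
Best: $86.

$86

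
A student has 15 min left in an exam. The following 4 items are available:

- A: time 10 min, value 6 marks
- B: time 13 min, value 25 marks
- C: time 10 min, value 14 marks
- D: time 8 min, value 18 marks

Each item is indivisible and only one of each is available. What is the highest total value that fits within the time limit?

25 marks

Check high-value combinations within 15 min:
- B: time 13, value 25
- D: time 8, value 18
- C: time 10, value 14
- A: time 10, value 6
Best: 25 marks.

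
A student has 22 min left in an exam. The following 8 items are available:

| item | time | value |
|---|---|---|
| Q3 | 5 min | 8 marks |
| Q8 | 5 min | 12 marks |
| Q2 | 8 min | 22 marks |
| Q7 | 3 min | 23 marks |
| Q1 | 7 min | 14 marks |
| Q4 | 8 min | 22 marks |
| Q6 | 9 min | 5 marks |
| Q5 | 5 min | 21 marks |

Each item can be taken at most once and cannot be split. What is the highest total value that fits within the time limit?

78 marks

This is a 0/1 knapsack; check combinations near the capacity.
- Q8+Q2+Q7+Q5: time 5+8+3+5=21, value 12+22+23+21=78
- Q8+Q7+Q4+Q5: time 5+3+8+5=21, value 12+23+22+21=78
- Q3+Q2+Q7+Q5: time 5+8+3+5=21, value 8+22+23+21=74
- Q3+Q7+Q4+Q5: time 5+3+8+5=21, value 8+23+22+21=74
Best: 78 marks.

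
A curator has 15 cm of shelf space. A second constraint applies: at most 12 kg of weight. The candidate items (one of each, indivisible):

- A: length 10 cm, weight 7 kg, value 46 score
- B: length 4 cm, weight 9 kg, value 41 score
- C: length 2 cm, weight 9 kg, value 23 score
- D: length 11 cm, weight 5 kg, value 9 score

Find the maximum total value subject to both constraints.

46 score

Feasible sets respecting both limits:
- A: length 10, weight 7, value 46
- B: length 4, weight 9, value 41
- C: length 2, weight 9, value 23
Best: 46 score.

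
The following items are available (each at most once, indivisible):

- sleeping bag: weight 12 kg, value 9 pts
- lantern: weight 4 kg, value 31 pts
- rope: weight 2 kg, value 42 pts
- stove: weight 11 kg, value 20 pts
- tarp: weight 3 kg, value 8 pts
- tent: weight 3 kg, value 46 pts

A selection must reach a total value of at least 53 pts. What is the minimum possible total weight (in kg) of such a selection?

5

Subsets with value ≥ 53, sorted by total weight:
- rope+tent: weight 5, value 88
- lantern+rope: weight 6, value 73
- tarp+tent: weight 6, value 54
- lantern+tent: weight 7, value 77
Minimum weight: 5 kg.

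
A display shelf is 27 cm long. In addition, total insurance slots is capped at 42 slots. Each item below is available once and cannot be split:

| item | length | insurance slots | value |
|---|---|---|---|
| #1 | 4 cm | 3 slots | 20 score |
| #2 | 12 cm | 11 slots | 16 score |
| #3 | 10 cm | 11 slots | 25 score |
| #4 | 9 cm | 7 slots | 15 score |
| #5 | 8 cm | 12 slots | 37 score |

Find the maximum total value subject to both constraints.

Feasible sets respecting both limits:
- #1+#3+#5: length 22, insurance slots 26, value 82
- #3+#4+#5: length 27, insurance slots 30, value 77
- #1+#2+#5: length 24, insurance slots 26, value 73
Best: 82 score.

82 score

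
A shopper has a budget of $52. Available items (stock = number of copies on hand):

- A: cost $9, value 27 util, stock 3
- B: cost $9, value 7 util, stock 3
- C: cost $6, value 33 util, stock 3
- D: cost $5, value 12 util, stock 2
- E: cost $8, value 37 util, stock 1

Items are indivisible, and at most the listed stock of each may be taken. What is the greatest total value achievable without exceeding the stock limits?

202 util

Best selections within cost 52 and stock limits:
- 2×A + 3×C + 1×D + 1×E: cost 49, value 202
- 3×A + 2×C + 1×D + 1×E: cost 52, value 196
Best: 202 util.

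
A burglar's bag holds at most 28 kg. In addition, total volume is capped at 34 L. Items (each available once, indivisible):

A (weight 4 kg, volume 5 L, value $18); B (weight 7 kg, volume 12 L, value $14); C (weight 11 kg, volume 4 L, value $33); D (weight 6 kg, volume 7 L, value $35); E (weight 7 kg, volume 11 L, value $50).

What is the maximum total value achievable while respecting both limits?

$136

Feasible sets respecting both limits:
- A+C+D+E: weight 28, volume 27, value 136
- C+D+E: weight 24, volume 22, value 118
- A+D+E: weight 17, volume 23, value 103
Best: $136.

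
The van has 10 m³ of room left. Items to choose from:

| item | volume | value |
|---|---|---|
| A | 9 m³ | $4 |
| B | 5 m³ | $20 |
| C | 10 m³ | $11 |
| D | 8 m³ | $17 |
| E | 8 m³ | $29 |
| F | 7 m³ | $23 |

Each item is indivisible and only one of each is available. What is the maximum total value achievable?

Check high-value combinations within 10 m³:
- E: volume 8, value 29
- F: volume 7, value 23
- B: volume 5, value 20
- D: volume 8, value 17
- C: volume 10, value 11
Best: $29.

$29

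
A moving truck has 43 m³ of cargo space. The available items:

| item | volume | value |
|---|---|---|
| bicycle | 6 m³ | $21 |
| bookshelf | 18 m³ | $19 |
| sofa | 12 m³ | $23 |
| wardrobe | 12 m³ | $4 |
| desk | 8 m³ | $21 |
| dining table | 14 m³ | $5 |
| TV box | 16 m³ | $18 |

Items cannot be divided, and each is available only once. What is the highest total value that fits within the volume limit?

$83

Check high-value combinations within 43 m³:
- bicycle+sofa+desk+TV box: volume 6+12+8+16=42, value 21+23+21+18=83
- bicycle+sofa+desk+dining table: volume 6+12+8+14=40, value 21+23+21+5=70
- bicycle+sofa+wardrobe+desk: volume 6+12+12+8=38, value 21+23+4+21=69
- bicycle+sofa+desk: volume 6+12+8=26, value 21+23+21=65
- bicycle+wardrobe+desk+TV box: volume 6+12+8+16=42, value 21+4+21+18=64
Best: $83.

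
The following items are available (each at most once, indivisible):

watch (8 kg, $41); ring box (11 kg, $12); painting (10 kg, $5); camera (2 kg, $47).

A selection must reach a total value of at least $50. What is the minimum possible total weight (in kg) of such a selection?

10

Subsets with value ≥ 50, sorted by total weight:
- watch+camera: weight 10, value 88
- painting+camera: weight 12, value 52
- ring box+camera: weight 13, value 59
- watch+ring box: weight 19, value 53
Minimum weight: 10 kg.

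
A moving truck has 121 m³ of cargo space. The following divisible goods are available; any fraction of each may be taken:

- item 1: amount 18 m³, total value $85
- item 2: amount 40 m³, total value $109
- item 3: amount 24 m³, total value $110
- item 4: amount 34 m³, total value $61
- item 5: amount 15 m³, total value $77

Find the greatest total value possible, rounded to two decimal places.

424.06

Take in order of value per unit:
- item 5 (77/15 per unit): all 15 → value 77, running total 77.00
- item 1 (85/18 per unit): all 18 → value 85, running total 162.00
- item 3 (110/24 per unit): all 24 → value 110, running total 272.00
- item 2 (109/40 per unit): all 40 → value 109, running total 381.00
- item 4 (61/34 per unit): 24 of 34 → value 24×61/34 = 43.0588, running total 424.06
Total 424.06.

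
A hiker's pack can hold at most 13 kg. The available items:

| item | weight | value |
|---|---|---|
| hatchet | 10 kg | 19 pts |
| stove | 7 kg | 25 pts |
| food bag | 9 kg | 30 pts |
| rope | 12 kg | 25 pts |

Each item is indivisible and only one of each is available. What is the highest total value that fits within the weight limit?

Check high-value combinations within 13 kg:
- food bag: weight 9, value 30
- stove: weight 7, value 25
- rope: weight 12, value 25
- hatchet: weight 10, value 19
Best: 30 pts.

30 pts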